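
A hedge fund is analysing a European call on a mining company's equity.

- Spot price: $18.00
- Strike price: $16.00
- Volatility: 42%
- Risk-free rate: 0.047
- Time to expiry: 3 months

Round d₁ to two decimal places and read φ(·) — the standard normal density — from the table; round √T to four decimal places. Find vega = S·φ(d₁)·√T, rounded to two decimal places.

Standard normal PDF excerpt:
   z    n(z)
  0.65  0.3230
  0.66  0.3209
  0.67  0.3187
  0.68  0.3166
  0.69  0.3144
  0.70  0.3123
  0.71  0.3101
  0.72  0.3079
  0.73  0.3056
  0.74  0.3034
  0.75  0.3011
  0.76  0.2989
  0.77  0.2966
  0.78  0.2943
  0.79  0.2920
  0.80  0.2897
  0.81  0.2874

T = 0.25;  σ√T = 0.2100
d₁ = [ln(18/16) + (0.047 + ½·0.42²)·0.25] / (σ√T) = (0.1178 + 0.0338) / 0.2100 = 0.7218 → 0.72
√T = √0.25 = 0.5000
φ(d₁) = φ(0.72) = 0.3079
vega = S·φ(d₁)·√T = 18·0.3079·0.5000 = 2.7711

2.77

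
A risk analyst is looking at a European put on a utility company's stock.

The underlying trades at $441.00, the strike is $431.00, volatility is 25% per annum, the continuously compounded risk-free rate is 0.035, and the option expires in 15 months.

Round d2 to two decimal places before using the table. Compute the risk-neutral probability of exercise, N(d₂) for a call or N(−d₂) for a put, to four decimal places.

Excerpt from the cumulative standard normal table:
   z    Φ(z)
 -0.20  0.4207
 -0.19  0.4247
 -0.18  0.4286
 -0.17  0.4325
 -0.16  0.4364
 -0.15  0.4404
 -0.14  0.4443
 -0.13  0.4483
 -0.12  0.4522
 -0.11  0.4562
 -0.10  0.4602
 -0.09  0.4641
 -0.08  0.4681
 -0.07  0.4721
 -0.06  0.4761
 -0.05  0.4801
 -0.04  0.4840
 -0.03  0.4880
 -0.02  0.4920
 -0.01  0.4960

0.4602

σ√T = 0.25·√1.25 = 0.2795
ln(S/K) + (r + σ²/2)T = ln(441/431) + (0.035 + 0.25²/2)·1.25 = 0.0229 + 0.0828 = 0.1057
d₁ = 0.1057 / 0.2795 = 0.3783 ⇒ 0.38
d₂ = d₁ − σ√T = 0.3783 − 0.2795 = 0.0988 ⇒ 0.10
Risk-neutral Pr[S_T < K] = N(−d₂) = N(-0.10) = 0.4602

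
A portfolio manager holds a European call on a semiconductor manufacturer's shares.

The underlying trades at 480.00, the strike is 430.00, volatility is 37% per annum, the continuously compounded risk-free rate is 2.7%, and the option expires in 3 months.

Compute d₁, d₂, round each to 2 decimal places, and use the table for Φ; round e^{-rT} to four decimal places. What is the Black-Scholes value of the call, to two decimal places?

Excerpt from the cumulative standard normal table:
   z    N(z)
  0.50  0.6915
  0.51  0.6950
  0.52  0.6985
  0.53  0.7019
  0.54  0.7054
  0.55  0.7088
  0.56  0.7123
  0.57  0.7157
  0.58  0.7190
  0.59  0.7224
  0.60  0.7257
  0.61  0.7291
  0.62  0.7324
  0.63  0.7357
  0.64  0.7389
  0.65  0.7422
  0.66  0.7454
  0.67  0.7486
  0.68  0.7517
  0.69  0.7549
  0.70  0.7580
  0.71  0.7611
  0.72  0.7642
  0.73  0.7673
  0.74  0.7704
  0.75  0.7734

65.53

σ√T = 0.37 × 0.5000 = 0.1850
d₁ = [ln(480/430) + (0.027 + 0.37²/2)·0.25] / 0.1850 = [0.1100 + 0.0239] / 0.1850 = 0.7236 → 0.72
d₂ = d₁ − σ√T = 0.7236 − 0.1850 = 0.5386 → 0.54
e^(−rT) = e^(−0.027·0.25) = 0.9933
N(d₁) = N(0.72) = 0.7642;  N(d₂) = N(0.54) = 0.7054
C = 480·0.7642 − 430·0.9933·0.7054 = 366.8160 − 301.2897 = 65.5263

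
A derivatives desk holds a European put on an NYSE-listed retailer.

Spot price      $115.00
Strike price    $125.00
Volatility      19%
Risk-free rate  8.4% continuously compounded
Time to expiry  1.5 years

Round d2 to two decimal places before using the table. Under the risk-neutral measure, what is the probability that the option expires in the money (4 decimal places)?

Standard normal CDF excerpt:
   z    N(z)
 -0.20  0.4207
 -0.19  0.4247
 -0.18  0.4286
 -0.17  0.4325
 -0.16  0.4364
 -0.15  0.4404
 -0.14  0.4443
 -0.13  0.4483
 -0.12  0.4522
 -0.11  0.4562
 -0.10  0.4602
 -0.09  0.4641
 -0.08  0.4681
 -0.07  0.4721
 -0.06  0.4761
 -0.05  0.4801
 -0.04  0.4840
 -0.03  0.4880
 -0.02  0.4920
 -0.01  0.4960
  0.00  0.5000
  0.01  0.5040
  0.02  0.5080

0.4721

σ√T = 0.19 × 1.2247 = 0.2327
d₁ = [ln(115/125) + (0.084 + 0.19²/2)·1.5] / 0.2327 = [-0.0834 + 0.1531] / 0.2327 = 0.2995 which rounds to 0.30
d₂ = d₁ − σ√T = 0.2995 − 0.2327 = 0.0668 which rounds to 0.07
Pr(exercise) under Q = N(−d₂) = N(-0.07) = 0.4721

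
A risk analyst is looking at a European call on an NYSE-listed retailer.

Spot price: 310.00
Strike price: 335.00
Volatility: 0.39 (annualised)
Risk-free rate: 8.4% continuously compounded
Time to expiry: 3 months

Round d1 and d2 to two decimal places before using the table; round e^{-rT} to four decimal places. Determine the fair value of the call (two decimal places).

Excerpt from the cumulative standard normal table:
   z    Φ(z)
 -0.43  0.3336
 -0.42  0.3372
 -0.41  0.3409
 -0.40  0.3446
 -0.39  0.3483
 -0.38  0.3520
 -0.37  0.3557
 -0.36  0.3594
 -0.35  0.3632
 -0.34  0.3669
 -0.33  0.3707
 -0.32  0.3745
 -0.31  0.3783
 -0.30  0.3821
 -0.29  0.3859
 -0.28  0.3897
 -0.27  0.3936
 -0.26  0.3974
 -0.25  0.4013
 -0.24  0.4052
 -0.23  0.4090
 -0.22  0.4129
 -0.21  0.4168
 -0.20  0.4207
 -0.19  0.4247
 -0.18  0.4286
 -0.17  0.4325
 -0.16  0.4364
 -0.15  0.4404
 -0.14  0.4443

17.40

σ√T = 0.39·√0.25 = 0.1950
d₁ = [ln(310/335) + (0.084 + ½·0.39²)·0.25] / (σ√T) = (-0.0776 + 0.0400) / 0.1950 = -0.1925 ≈ -0.19
d₂ = -0.1925 − 0.1950 = -0.3875 ≈ -0.39
e^(−rT) = e^(−0.084·0.25) = 0.9792
C = 310·N(-0.19) − 335·0.9792·N(-0.39) = 310·0.4247 − 335·0.9792·0.3483 = 131.6570 − 114.2535 = 17.4035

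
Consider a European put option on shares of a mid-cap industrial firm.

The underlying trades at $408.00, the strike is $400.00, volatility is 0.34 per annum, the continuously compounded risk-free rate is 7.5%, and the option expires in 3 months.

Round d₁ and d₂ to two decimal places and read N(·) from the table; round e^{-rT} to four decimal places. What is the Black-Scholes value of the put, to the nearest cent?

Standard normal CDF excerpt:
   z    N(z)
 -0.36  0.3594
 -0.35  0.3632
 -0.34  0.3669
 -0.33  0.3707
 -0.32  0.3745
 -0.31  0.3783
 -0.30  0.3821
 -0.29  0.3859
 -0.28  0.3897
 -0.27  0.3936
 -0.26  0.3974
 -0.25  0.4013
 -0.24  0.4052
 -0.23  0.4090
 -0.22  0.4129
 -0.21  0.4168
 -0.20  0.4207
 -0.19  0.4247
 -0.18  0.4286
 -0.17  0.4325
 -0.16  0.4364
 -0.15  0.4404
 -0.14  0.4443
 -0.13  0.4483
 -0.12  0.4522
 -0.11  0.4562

$20.07

σ√T = 0.34·√0.25 = 0.1700
d₁ = [ln(408/400) + (0.075 + 0.34²/2)·0.25] / 0.1700 = [0.0198 + 0.0332] / 0.1700 = 0.3118 which rounds to 0.31
d₂ = d₁ − σ√T = 0.3118 − 0.1700 = 0.1418 which rounds to 0.14
exp(−rT) = exp(−0.075·0.25) = 0.9814
N(−d₂) = N(-0.14) = 0.4443;  N(−d₁) = N(-0.31) = 0.3783
P = 400·0.9814·0.4443 − 408·0.3783 = 174.4144 − 154.3464 = 20.0680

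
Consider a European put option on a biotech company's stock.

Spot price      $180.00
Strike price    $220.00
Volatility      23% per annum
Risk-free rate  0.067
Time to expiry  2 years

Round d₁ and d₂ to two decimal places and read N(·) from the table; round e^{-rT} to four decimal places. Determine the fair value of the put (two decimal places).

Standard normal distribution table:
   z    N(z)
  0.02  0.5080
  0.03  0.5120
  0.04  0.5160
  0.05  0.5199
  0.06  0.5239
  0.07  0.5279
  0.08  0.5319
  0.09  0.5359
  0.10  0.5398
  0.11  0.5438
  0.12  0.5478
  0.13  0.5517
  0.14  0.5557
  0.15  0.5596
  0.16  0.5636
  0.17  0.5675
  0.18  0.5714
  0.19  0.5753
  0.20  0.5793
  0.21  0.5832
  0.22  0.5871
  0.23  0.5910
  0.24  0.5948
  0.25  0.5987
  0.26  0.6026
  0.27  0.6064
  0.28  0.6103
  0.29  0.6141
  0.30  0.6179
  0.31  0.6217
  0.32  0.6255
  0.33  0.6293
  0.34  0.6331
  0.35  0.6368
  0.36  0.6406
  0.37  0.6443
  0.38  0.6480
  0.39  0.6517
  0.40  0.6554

σ√T = 0.23 × 1.4142 = 0.3253
ln(S/K) + (r + σ²/2)T = ln(180/220) + (0.067 + 0.23²/2)·2 = -0.2007 + 0.1869 = -0.0138
d₁ = -0.0138 / 0.3253 = -0.0423 which rounds to -0.04
d₂ = d₁ − σ√T = -0.0423 − 0.3253 = -0.3676 which rounds to -0.37
e^(−rT) = e^(−0.067·2) = 0.8746
N(−d₂) = N(0.37) = 0.6443;  N(−d₁) = N(0.04) = 0.5160
P = 220·0.8746·0.6443 − 180·0.5160 = 123.9711 − 92.8800 = 31.0911

$31.09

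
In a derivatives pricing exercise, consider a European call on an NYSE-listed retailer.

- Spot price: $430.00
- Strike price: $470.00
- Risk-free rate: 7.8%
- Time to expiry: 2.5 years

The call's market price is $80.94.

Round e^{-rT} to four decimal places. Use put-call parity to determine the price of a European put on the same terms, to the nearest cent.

$37.66

e^(−rT) = e^(−0.078·2.5) = 0.8228
Put-call parity: C − P = S − K·e^(−rT) = 430 − 470·0.8228 = 430 − 386.7160 = 43.2840
P = C − (C − P) = 80.94 − (43.2840) = 37.6560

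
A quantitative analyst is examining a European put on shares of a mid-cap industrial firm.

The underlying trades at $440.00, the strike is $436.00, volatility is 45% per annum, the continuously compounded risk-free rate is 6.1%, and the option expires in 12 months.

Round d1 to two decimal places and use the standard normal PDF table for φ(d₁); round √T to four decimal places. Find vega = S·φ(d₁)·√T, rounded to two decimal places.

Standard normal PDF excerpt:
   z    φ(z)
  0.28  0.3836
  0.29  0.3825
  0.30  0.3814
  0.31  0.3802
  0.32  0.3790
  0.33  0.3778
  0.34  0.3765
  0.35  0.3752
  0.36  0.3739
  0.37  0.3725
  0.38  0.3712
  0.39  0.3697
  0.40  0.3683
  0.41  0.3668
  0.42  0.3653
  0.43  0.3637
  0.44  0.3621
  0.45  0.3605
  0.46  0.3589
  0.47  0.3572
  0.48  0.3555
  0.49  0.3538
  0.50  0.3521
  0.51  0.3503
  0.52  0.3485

σ√T = 0.45·√1 = 0.4500
ln(S/K) + (r + σ²/2)T = ln(440/436) + (0.061 + 0.45²/2)·1 = 0.0091 + 0.1623 = 0.1714
d₁ = 0.1714 / 0.4500 = 0.3808 ≈ 0.38
√T = √1 = 1.0000
φ(d₁) = φ(0.38) = 0.3712
vega = S·φ(d₁)·√T = 440·0.3712·1.0000 = 163.3280

163.33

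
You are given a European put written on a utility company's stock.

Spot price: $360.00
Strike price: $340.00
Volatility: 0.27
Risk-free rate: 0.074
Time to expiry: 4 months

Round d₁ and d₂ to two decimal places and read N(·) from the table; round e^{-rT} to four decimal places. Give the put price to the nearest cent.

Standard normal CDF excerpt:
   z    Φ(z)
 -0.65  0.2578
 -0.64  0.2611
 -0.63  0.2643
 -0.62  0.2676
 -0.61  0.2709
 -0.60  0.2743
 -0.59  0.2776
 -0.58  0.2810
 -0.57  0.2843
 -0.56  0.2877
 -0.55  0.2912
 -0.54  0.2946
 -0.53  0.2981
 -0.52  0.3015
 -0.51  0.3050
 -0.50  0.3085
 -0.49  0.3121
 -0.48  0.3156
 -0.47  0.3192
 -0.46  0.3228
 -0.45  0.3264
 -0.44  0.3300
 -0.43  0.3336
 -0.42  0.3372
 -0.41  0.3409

T = 0.3333;  σ√T = 0.1559
d₁ = [ln(360/340) + (0.074 + 0.27²/2)·0.3333] / 0.1559 = [0.0572 + 0.0368] / 0.1559 = 0.6029 → 0.60
d₂ = d₁ − σ√T = 0.6029 − 0.1559 = 0.4470 → 0.45
exp(−rT) = exp(−0.074·0.3333) = 0.9756
N(−d₂) = N(-0.45) = 0.3264;  N(−d₁) = N(-0.60) = 0.2743
P = 340·0.9756·0.3264 − 360·0.2743 = 108.2682 − 98.7480 = 9.5202

$9.52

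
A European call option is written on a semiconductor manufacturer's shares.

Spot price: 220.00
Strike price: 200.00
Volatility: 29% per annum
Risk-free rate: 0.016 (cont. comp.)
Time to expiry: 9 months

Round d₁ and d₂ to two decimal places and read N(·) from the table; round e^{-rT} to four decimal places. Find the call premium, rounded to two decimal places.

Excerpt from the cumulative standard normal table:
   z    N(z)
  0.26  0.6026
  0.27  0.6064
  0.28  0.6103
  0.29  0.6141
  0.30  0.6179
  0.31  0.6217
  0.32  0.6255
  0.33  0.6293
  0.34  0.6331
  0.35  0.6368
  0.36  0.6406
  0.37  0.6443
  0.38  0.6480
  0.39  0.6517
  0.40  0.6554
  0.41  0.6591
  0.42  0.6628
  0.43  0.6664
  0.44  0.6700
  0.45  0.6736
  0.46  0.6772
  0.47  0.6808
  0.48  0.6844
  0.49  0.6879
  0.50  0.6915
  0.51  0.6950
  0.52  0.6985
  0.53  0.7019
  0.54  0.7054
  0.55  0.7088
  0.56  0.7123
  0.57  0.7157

33.83

σ√T = 0.29 × 0.8660 = 0.2511
d₁ = [ln(220/200) + (0.016 + 0.29²/2)·0.75] / 0.2511 = [0.0953 + 0.0435] / 0.2511 = 0.5529 which rounds to 0.55
d₂ = d₁ − σ√T = 0.5529 − 0.2511 = 0.3017 which rounds to 0.30
exp(−rT) = exp(−0.016·0.75) = 0.9881
C = 220·N(0.55) − 200·0.9881·N(0.30) = 220·0.7088 − 200·0.9881·0.6179 = 155.9360 − 122.1094 = 33.8266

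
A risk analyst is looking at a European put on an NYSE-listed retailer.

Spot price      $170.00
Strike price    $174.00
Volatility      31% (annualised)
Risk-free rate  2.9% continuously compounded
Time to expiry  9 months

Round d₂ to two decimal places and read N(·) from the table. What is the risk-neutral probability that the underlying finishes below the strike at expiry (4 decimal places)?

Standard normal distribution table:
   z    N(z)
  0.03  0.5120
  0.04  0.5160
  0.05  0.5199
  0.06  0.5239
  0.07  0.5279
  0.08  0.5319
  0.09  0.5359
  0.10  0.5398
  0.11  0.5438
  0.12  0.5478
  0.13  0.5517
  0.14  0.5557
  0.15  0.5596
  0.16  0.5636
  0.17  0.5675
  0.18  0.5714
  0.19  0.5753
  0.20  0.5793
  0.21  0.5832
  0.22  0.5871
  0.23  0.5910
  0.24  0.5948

σ√T = 0.31·√0.75 = 0.2685
d₁ = [ln(170/174) + (0.029 + 0.31²/2)·0.75] / 0.2685 = [-0.0233 + 0.0578] / 0.2685 = 0.1286 ≈ 0.13
d₂ = d₁ − σ√T = 0.1286 − 0.2685 = -0.1398 ≈ -0.14
Pr(exercise) under Q = N(−d₂) = N(0.14) = 0.5557

0.5557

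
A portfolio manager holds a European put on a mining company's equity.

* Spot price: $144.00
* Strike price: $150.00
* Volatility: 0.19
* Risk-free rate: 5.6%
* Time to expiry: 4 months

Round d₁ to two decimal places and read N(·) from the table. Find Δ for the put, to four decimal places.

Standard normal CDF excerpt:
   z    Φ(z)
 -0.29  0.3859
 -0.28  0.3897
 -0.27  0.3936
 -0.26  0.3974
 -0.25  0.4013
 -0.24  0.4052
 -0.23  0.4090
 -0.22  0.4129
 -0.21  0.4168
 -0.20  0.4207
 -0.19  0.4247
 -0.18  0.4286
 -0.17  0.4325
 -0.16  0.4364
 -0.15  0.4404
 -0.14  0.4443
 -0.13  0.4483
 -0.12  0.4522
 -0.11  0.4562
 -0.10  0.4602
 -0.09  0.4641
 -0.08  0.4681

-0.5596

σ√T = 0.19·√0.3333 = 0.1097
d₁ = [ln(144/150) + (0.056 + ½·0.19²)·0.3333] / (σ√T) = (-0.0408 + 0.0247) / 0.1097 = -0.1471 → -0.15
N(d₁) = N(-0.15) = 0.4404
Δ_put = N(d₁) − 1 = 0.4404 − 1 = -0.5596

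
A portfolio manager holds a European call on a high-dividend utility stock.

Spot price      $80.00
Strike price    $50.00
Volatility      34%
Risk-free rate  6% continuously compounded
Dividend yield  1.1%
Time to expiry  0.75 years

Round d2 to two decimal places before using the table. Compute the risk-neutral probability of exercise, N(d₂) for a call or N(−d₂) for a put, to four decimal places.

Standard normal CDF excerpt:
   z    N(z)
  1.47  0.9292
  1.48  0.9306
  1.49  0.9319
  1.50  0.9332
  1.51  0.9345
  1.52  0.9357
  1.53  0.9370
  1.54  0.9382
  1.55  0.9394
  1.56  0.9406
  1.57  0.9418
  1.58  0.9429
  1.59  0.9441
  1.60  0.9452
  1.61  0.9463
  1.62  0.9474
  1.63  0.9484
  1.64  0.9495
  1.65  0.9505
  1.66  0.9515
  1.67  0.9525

0.9418

σ√T = 0.34 × 0.8660 = 0.2944
d₁ = [ln(80/50) + (0.06 − 0.011 + 0.34²/2)·0.75] / 0.2944 = [0.4700 + 0.0801] / 0.2944 = 1.8682 ⇒ 1.87
d₂ = d₁ − σ√T = 1.8682 − 0.2944 = 1.5738 ⇒ 1.57
Risk-neutral Pr[S_T > K] = N(d₂) = N(1.57) = 0.9418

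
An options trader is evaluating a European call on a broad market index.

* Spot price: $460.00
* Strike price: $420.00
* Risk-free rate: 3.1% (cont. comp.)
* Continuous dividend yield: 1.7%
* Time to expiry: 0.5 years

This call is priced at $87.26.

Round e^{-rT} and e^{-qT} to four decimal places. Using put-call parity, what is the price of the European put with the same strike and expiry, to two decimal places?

e^(−qT) = e^(−0.017·0.5) = 0.9915;  e^(−rT) = e^(−0.031·0.5) = 0.9846
Put-call parity: C − P = S·e^(−qT) − K·e^(−rT) = 460·0.9915 − 420·0.9846 = 456.0900 − 413.5320 = 42.5580
P = C − (C − P) = 87.26 − (42.5580) = 44.7020

$44.70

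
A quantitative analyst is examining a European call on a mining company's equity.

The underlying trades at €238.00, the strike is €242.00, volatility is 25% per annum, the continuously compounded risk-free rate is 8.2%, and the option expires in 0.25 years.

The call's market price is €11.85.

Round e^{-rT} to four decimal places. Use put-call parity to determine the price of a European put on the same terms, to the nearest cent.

e^(−rT) = e^(−0.082·0.25) = 0.9797
Put-call parity: C − P = S − K·e^(−rT) = 238 − 242·0.9797 = 238 − 237.0874 = 0.9126
P = C − (C − P) = 11.85 − (0.9126) = 10.9374

€10.94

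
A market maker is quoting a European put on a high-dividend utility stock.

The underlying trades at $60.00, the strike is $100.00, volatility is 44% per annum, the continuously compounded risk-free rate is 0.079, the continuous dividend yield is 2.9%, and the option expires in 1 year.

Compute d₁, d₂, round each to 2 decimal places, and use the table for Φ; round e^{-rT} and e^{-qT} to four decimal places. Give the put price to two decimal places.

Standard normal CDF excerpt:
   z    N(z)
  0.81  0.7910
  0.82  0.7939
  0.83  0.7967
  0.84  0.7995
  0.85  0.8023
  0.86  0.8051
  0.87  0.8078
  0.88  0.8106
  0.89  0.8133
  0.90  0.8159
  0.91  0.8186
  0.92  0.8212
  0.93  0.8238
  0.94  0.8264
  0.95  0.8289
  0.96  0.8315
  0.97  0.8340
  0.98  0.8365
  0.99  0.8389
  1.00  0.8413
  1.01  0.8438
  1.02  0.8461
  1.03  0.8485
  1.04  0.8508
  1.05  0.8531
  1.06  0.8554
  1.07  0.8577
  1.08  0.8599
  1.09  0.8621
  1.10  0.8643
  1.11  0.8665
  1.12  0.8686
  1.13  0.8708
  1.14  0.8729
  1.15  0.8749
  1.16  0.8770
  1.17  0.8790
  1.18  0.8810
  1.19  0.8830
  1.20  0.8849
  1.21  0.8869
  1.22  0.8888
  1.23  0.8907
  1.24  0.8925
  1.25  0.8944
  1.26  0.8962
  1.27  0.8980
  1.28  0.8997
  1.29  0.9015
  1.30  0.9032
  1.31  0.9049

$36.54

σ√T = 0.44 × 1.0000 = 0.4400
d₁ = [ln(60/100) + (0.079 − 0.029 + ½·0.44²)·1] / (σ√T) = (-0.5108 + 0.1468) / 0.4400 = -0.8273 → -0.83
d₂ = -0.8273 − 0.4400 = -1.2673 → -1.27
e^(−qT) = e^(−0.029·1) = 0.9714;  e^(−rT) = e^(−0.079·1) = 0.9240
N(−d₂) = N(1.27) = 0.8980;  N(−d₁) = N(0.83) = 0.7967
P = 100·0.9240·0.8980 − 60·0.9714·0.7967 = 82.9752 − 46.4349 = 36.5403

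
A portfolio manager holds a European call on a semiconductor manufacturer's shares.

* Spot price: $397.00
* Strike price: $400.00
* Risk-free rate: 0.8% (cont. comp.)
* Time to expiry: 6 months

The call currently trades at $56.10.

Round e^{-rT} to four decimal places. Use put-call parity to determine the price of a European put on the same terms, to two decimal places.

$57.50

exp(−rT) = exp(−0.008·0.5) = 0.9960
Put-call parity: C − P = S − K·e^(−rT) = 397 − 400·0.9960 = 397 − 398.4000 = -1.4000
P = C − (C − P) = 56.10 − (-1.4000) = 57.5000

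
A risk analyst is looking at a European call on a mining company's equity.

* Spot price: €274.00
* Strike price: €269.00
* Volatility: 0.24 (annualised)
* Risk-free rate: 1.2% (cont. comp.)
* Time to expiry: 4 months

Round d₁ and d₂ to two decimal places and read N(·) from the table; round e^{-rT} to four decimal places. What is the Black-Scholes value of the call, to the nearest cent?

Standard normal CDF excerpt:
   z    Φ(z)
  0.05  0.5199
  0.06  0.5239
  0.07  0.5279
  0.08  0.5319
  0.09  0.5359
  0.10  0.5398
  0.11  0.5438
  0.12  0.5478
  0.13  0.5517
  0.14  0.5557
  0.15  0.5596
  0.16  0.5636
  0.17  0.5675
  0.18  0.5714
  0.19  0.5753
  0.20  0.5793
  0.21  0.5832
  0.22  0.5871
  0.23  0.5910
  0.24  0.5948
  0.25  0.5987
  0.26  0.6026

€18.35

σ√T = 0.24·√0.3333 = 0.1386
d₁ = [ln(274/269) + (0.012 + 0.24²/2)·0.3333] / 0.1386 = [0.0184 + 0.0136] / 0.1386 = 0.2311 → 0.23
d₂ = d₁ − σ√T = 0.2311 − 0.1386 = 0.0925 → 0.09
e^(−rT) = e^(−0.012·0.3333) = 0.9960
N(d₁) = N(0.23) = 0.5910;  N(d₂) = N(0.09) = 0.5359
C = 274·0.5910 − 269·0.9960·0.5359 = 161.9340 − 143.5805 = 18.3535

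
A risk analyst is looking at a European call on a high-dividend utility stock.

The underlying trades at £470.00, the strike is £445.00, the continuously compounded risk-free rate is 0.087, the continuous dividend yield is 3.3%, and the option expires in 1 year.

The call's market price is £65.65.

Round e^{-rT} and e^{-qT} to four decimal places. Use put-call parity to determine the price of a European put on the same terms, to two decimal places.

exp(−qT) = exp(−0.033·1) = 0.9675;  exp(−rT) = exp(−0.087·1) = 0.9167
Put-call parity: C − P = S·e^(−qT) − K·e^(−rT) = 470·0.9675 − 445·0.9167 = 454.7250 − 407.9315 = 46.7935
P = C − (C − P) = 65.65 − (46.7935) = 18.8565

£18.86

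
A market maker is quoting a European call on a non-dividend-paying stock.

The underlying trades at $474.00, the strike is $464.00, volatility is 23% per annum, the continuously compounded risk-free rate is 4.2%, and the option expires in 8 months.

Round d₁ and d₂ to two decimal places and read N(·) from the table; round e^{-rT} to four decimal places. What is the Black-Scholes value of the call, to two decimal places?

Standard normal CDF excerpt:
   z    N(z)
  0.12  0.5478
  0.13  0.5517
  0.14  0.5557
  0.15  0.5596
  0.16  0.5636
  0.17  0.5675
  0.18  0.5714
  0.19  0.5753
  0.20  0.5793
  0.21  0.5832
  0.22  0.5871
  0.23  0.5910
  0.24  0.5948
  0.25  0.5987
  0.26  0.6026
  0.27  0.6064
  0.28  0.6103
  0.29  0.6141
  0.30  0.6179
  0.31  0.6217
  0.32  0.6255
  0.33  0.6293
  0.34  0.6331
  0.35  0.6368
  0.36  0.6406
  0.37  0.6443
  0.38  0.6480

σ√T = 0.23 × 0.8165 = 0.1878
d₁ = [ln(474/464) + (0.042 + 0.23²/2)·0.6667] / 0.1878 = [0.0213 + 0.0456] / 0.1878 = 0.3565 which rounds to 0.36
d₂ = d₁ − σ√T = 0.3565 − 0.1878 = 0.1687 which rounds to 0.17
e^(−rT) = e^(−0.042·0.6667) = 0.9724
N(d₁) = N(0.36) = 0.6406;  N(d₂) = N(0.17) = 0.5675
C = 474·0.6406 − 464·0.9724·0.5675 = 303.6444 − 256.0524 = 47.5920

$47.59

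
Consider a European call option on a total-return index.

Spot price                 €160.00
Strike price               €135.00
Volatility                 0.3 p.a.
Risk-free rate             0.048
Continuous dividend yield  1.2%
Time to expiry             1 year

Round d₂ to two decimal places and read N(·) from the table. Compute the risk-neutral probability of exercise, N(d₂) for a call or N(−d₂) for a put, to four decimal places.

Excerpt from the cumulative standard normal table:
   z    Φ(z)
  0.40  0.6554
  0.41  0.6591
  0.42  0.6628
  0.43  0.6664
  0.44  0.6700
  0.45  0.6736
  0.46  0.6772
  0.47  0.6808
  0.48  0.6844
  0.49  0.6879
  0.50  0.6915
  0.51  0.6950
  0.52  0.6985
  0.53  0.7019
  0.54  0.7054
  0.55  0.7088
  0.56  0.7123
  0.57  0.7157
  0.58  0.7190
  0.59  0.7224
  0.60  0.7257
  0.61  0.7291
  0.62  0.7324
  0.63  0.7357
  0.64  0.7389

0.7054

T = 1;  σ√T = 0.3000
d₁ = [ln(160/135) + (0.048 − 0.012 + 0.3²/2)·1] / 0.3000 = [0.1699 + 0.0810] / 0.3000 = 0.8363 ⇒ 0.84
d₂ = d₁ − σ√T = 0.8363 − 0.3000 = 0.5363 ⇒ 0.54
Pr(exercise) under Q = N(d₂) = 0.7054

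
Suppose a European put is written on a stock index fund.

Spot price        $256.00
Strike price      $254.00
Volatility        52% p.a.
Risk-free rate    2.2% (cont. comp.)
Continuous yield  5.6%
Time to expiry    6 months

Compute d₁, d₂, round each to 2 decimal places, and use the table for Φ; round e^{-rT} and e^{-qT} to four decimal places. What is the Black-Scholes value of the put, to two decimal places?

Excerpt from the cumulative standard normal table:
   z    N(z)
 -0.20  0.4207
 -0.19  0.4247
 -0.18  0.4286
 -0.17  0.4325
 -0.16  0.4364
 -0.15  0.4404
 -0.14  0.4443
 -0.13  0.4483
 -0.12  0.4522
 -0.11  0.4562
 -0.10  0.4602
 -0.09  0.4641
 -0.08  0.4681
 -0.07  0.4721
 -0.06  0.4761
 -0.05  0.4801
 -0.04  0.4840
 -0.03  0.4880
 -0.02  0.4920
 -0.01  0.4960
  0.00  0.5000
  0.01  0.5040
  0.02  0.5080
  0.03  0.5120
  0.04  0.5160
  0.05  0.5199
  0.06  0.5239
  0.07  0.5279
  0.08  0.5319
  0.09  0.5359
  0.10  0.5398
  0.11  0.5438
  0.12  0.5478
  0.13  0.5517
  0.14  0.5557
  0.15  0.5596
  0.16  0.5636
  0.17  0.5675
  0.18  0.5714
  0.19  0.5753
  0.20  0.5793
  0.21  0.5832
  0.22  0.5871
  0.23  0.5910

$37.88

T = 0.5;  σ√T = 0.3677
d₁ = [ln(256/254) + (0.022 − 0.056 + 0.52²/2)·0.5] / 0.3677 = [0.0078 + 0.0506] / 0.3677 = 0.1589 ≈ 0.16
d₂ = d₁ − σ√T = 0.1589 − 0.3677 = -0.2088 ≈ -0.21
e^(−qT) = e^(−0.056·0.5) = 0.9724;  e^(−rT) = e^(−0.022·0.5) = 0.9891
N(−d₂) = N(0.21) = 0.5832;  N(−d₁) = N(-0.16) = 0.4364
P = 254·0.9891·0.5832 − 256·0.9724·0.4364 = 146.5182 − 108.6350 = 37.8832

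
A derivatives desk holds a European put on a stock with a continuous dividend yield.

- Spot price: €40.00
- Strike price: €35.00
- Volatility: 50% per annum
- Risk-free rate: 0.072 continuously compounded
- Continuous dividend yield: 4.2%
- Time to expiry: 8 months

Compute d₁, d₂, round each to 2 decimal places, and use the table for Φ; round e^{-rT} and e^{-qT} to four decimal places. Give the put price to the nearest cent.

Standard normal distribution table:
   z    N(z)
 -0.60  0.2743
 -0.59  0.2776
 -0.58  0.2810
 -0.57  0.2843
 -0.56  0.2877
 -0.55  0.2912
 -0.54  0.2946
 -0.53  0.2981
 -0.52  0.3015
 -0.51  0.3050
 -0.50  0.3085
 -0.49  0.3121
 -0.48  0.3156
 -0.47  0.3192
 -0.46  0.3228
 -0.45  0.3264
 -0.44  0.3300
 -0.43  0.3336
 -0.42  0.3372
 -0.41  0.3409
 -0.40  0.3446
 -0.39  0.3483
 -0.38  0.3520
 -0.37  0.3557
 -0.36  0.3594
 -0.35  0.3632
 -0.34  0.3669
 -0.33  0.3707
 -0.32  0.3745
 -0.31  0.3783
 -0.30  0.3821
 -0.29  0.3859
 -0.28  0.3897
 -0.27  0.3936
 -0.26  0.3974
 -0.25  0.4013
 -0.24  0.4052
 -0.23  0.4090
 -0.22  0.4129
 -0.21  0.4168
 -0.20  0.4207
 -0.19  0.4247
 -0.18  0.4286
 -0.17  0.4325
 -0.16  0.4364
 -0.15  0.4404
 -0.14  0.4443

€3.50

T = 0.6667;  σ√T = 0.4082
ln(S/K) + (r − q + σ²/2)T = ln(40/35) + (0.072 − 0.042 + 0.5²/2)·0.6667 = 0.1335 + 0.1033 = 0.2369
d₁ = 0.2369 / 0.4082 = 0.5802 ≈ 0.58
d₂ = d₁ − σ√T = 0.5802 − 0.4082 = 0.1719 ≈ 0.17
e^(−qT) = e^(−0.042·0.6667) = 0.9724;  e^(−rT) = e^(−0.072·0.6667) = 0.9531
N(−d₂) = N(-0.17) = 0.4325;  N(−d₁) = N(-0.58) = 0.2810
P = 35·0.9531·0.4325 − 40·0.9724·0.2810 = 14.4276 − 10.9298 = 3.4978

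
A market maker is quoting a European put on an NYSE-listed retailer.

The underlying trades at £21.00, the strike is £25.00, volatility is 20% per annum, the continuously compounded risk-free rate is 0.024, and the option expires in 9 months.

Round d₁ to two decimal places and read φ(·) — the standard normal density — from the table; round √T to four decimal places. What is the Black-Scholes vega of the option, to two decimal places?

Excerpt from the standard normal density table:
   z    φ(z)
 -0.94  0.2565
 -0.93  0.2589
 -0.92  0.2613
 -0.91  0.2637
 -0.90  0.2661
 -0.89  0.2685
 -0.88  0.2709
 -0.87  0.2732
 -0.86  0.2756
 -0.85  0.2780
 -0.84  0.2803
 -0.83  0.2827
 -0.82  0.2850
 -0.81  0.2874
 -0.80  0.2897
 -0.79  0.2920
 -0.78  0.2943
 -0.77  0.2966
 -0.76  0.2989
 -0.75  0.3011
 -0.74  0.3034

5.18

σ√T = 0.2·√0.75 = 0.1732
d₁ = [ln(21/25) + (0.024 + 0.2²/2)·0.75] / 0.1732 = [-0.1744 + 0.0330] / 0.1732 = -0.8161 ⇒ -0.82
√T = √0.75 = 0.8660
φ(d₁) = φ(-0.82) = 0.2850
vega = S·φ(d₁)·√T = 21·0.2850·0.8660 = 5.1830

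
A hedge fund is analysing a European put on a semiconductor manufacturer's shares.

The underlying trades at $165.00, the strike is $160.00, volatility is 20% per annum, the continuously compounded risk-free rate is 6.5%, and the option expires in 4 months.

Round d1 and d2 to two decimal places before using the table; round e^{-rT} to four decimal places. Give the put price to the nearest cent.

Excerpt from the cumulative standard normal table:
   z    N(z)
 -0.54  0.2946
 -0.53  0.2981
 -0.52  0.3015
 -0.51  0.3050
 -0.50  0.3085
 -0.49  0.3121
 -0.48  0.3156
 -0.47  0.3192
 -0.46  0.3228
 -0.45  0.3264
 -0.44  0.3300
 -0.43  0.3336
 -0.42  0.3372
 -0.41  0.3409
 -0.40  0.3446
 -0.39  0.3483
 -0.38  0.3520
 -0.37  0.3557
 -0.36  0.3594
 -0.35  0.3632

$3.63

T = 0.3333;  σ√T = 0.1155
d₁ = [ln(165/160) + (0.065 + 0.2²/2)·0.3333] / 0.1155 = [0.0308 + 0.0283] / 0.1155 = 0.5119 which rounds to 0.51
d₂ = d₁ − σ√T = 0.5119 − 0.1155 = 0.3964 which rounds to 0.40
e^(−rT) = e^(−0.065·0.3333) = 0.9786
N(−d₂) = N(-0.40) = 0.3446;  N(−d₁) = N(-0.51) = 0.3050
P = 160·0.9786·0.3446 − 165·0.3050 = 53.9561 − 50.3250 = 3.6311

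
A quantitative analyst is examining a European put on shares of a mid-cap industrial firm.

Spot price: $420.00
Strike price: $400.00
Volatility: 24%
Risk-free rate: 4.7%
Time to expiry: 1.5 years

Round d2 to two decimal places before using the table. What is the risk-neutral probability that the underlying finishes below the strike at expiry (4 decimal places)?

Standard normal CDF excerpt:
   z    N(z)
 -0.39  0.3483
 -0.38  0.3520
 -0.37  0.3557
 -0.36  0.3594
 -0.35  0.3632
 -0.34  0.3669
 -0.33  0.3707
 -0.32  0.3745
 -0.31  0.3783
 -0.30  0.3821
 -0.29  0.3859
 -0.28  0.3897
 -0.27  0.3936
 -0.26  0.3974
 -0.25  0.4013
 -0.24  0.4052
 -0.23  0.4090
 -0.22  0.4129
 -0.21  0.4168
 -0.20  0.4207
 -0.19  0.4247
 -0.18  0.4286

0.3974

σ√T = 0.24·√1.5 = 0.2939
d₁ = [ln(420/400) + (0.047 + ½·0.24²)·1.5] / (σ√T) = (0.0488 + 0.1137) / 0.2939 = 0.5528 ≈ 0.55
d₂ = 0.5528 − 0.2939 = 0.2589 ≈ 0.26
Risk-neutral Pr[S_T < K] = N(−d₂) = N(-0.26) = 0.3974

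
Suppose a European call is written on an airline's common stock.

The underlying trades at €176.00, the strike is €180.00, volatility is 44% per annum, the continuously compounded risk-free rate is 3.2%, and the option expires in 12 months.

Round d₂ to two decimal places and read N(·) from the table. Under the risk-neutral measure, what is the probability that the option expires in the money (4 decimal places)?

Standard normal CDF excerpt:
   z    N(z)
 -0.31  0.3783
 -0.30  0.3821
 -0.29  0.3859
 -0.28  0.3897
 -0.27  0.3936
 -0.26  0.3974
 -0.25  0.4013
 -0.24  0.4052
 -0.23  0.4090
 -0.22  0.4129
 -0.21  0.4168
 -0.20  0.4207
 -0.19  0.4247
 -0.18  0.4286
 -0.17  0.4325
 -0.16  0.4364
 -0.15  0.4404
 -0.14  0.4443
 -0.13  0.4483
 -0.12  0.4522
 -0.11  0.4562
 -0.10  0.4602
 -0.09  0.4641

σ√T = 0.44·√1 = 0.4400
d₁ = [ln(176/180) + (0.032 + 0.44²/2)·1] / 0.4400 = [-0.0225 + 0.1288] / 0.4400 = 0.2417 ≈ 0.24
d₂ = d₁ − σ√T = 0.2417 − 0.4400 = -0.1983 ≈ -0.20
Risk-neutral Pr[S_T > K] = N(d₂) = N(-0.20) = 0.4207

0.4207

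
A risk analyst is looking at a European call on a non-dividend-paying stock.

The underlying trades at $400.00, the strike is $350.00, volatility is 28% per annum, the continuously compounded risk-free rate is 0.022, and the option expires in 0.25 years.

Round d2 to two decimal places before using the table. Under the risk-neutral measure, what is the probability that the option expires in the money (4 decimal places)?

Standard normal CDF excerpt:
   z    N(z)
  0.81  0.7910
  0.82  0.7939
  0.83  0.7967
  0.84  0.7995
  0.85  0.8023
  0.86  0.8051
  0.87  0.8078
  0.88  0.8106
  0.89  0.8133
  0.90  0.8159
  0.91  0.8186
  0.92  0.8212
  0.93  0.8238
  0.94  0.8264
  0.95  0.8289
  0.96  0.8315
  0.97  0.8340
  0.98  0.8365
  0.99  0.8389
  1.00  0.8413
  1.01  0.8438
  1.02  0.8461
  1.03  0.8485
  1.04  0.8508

σ√T = 0.28·√0.25 = 0.1400
d₁ = [ln(400/350) + (0.022 + 0.28²/2)·0.25] / 0.1400 = [0.1335 + 0.0153] / 0.1400 = 1.0631 ≈ 1.06
d₂ = d₁ − σ√T = 1.0631 − 0.1400 = 0.9231 ≈ 0.92
Risk-neutral Pr[S_T > K] = N(d₂) = N(0.92) = 0.8212

0.8212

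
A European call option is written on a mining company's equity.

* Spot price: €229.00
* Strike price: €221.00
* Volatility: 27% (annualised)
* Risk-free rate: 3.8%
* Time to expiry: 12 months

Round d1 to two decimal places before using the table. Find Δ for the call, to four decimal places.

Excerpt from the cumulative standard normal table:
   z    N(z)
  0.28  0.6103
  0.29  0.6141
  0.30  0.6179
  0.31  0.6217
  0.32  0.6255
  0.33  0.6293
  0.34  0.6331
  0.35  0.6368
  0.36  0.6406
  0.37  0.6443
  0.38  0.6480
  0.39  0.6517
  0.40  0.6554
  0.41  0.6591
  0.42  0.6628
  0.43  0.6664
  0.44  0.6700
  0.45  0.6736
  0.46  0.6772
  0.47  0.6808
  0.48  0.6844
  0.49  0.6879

T = 1;  σ√T = 0.2700
d₁ = [ln(229/221) + (0.038 + ½·0.27²)·1] / (σ√T) = (0.0356 + 0.0745) / 0.2700 = 0.4074 ⇒ 0.41
N(d₁) = N(0.41) = 0.6591
Δ_call = N(d₁) = 0.6591

0.6591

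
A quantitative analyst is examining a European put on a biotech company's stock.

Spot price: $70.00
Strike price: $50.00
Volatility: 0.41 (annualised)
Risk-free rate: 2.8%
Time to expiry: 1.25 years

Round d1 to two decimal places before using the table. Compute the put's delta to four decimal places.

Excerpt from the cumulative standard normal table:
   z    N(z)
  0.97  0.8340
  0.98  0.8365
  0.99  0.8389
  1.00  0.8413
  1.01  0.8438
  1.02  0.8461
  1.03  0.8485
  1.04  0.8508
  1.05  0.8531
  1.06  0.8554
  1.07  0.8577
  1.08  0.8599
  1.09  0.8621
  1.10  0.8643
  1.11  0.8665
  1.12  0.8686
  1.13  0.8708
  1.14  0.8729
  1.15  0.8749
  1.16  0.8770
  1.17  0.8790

T = 1.25;  σ√T = 0.4584
d₁ = [ln(70/50) + (0.028 + 0.41²/2)·1.25] / 0.4584 = [0.3365 + 0.1401] / 0.4584 = 1.0396 ≈ 1.04
N(d₁) = N(1.04) = 0.8508
Δ_put = N(d₁) − 1 = 0.8508 − 1 = -0.1492

-0.1492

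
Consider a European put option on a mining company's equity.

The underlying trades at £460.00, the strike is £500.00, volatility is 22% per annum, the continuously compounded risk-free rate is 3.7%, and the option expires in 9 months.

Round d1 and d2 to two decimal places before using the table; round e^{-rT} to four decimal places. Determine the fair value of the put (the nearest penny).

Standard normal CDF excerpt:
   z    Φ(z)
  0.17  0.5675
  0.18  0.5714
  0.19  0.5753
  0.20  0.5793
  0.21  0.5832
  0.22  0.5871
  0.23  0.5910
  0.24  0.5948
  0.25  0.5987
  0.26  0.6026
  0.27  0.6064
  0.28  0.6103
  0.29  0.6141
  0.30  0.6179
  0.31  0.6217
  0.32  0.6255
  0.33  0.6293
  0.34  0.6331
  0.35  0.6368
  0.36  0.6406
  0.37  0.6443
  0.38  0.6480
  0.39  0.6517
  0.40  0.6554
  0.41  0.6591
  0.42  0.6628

£50.44

σ√T = 0.22·√0.75 = 0.1905
ln(S/K) + (r + σ²/2)T = ln(460/500) + (0.037 + 0.22²/2)·0.75 = -0.0834 + 0.0459 = -0.0375
d₁ = -0.0375 / 0.1905 = -0.1967 ⇒ -0.20
d₂ = d₁ − σ√T = -0.1967 − 0.1905 = -0.3873 ⇒ -0.39
exp(−rT) = exp(−0.037·0.75) = 0.9726
N(−d₂) = N(0.39) = 0.6517;  N(−d₁) = N(0.20) = 0.5793
P = 500·0.9726·0.6517 − 460·0.5793 = 316.9217 − 266.4780 = 50.4437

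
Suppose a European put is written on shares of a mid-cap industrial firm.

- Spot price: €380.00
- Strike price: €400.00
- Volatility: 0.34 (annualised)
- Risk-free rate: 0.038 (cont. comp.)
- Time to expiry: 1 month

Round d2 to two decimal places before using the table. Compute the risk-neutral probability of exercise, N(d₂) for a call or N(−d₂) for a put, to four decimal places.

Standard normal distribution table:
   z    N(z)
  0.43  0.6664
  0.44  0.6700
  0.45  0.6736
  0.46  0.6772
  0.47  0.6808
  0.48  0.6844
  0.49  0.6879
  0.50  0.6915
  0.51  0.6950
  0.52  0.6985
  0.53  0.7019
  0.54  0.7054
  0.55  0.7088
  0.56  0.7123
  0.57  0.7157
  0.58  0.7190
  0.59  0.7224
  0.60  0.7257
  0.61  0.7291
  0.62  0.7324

T = 0.08333;  σ√T = 0.0981
d₁ = [ln(380/400) + (0.038 + ½·0.34²)·0.08333] / (σ√T) = (-0.0513 + 0.0080) / 0.0981 = -0.4413 → -0.44
d₂ = -0.4413 − 0.0981 = -0.5394 → -0.54
Risk-neutral Pr[S_T < K] = N(−d₂) = N(0.54) = 0.7054

0.7054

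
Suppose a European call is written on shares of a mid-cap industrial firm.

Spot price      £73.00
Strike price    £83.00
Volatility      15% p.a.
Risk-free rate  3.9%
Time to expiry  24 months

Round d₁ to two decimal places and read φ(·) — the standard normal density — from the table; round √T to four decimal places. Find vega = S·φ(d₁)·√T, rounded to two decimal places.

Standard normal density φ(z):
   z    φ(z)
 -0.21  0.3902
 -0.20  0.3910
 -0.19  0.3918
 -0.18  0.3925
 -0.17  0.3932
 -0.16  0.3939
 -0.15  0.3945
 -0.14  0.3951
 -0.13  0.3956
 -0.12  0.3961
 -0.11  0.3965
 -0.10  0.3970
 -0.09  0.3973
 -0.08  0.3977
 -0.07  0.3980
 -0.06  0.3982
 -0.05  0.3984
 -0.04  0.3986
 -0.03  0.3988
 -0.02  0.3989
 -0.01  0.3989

σ√T = 0.15 × 1.4142 = 0.2121
d₁ = [ln(73/83) + (0.039 + ½·0.15²)·2] / (σ√T) = (-0.1284 + 0.1005) / 0.2121 = -0.1314 which rounds to -0.13
√T = √2 = 1.4142
φ(d₁) = φ(-0.13) = 0.3956
vega = S·φ(d₁)·√T = 73·0.3956·1.4142 = 40.8404

40.84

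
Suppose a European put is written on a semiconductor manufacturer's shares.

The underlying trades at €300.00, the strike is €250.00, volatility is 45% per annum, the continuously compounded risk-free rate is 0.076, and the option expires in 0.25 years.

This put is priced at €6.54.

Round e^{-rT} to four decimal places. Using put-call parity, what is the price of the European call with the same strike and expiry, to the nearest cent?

€61.24

e^(−rT) = e^(−0.076·0.25) = 0.9812
Put-call parity: C − P = S − K·e^(−rT) = 300 − 250·0.9812 = 300 − 245.3000 = 54.7000
C = P + (C − P) = 6.54 + (54.7000) = 61.2400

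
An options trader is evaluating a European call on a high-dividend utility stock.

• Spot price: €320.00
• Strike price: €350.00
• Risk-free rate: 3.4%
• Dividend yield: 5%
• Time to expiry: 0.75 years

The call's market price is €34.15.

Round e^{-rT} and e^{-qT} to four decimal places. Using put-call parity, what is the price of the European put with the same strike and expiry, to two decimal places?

€67.11

e^(−qT) = e^(−0.05·0.75) = 0.9632;  e^(−rT) = e^(−0.034·0.75) = 0.9748
Put-call parity: C − P = S·e^(−qT) − K·e^(−rT) = 320·0.9632 − 350·0.9748 = 308.2240 − 341.1800 = -32.9560
P = C − (C − P) = 34.15 − (-32.9560) = 67.1060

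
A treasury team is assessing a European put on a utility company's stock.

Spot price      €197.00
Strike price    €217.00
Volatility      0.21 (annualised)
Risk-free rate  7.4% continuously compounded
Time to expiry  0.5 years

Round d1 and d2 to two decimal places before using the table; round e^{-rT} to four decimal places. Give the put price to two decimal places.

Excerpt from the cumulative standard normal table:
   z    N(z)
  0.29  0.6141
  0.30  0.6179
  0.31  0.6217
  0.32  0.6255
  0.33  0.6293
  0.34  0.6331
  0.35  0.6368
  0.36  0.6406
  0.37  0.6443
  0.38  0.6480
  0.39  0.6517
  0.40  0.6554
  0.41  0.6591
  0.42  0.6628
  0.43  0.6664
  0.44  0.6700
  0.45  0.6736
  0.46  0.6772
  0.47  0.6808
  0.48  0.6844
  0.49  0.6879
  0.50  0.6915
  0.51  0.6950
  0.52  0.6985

€19.15

σ√T = 0.21 × 0.7071 = 0.1485
d₁ = [ln(197/217) + (0.074 + 0.21²/2)·0.5] / 0.1485 = [-0.0967 + 0.0480] / 0.1485 = -0.3278 ⇒ -0.33
d₂ = d₁ − σ√T = -0.3278 − 0.1485 = -0.4762 ⇒ -0.48
e^(−rT) = e^(−0.074·0.5) = 0.9637
N(−d₂) = N(0.48) = 0.6844;  N(−d₁) = N(0.33) = 0.6293
P = 217·0.9637·0.6844 − 197·0.6293 = 143.1237 − 123.9721 = 19.1516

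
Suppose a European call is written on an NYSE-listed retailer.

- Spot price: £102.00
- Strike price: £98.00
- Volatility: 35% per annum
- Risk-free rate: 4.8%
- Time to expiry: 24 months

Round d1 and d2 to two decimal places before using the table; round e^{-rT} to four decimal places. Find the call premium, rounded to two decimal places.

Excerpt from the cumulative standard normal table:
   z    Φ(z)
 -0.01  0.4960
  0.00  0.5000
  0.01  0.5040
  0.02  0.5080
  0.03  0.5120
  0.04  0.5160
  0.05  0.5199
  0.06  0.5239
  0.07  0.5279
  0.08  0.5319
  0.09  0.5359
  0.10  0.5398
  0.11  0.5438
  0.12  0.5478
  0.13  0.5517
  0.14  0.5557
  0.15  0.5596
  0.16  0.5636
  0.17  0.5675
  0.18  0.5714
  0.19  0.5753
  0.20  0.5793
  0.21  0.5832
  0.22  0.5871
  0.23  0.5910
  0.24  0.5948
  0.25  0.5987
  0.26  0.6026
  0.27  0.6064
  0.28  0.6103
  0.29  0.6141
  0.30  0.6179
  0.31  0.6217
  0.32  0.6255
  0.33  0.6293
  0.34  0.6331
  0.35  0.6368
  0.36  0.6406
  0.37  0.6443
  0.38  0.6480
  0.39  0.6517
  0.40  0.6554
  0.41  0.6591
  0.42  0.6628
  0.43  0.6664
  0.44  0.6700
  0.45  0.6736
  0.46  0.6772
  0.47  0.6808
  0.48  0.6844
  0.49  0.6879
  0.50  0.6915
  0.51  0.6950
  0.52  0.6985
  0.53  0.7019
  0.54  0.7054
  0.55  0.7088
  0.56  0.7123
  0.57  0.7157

σ√T = 0.35 × 1.4142 = 0.4950
d₁ = [ln(102/98) + (0.048 + 0.35²/2)·2] / 0.4950 = [0.0400 + 0.2185] / 0.4950 = 0.5223 ⇒ 0.52
d₂ = d₁ − σ√T = 0.5223 − 0.4950 = 0.0273 ⇒ 0.03
e^(−rT) = e^(−0.048·2) = 0.9085
N(d₁) = N(0.52) = 0.6985;  N(d₂) = N(0.03) = 0.5120
C = 102·0.6985 − 98·0.9085·0.5120 = 71.2470 − 45.5849 = 25.6621

£25.66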